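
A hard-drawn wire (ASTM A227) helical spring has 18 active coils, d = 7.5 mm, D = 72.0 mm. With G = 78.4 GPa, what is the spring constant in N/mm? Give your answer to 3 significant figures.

k = Gd⁴/(8D³N_a) = (78.4×10³ × 7.5⁴) / (8 × 72.0³ × 18)
  = 2.48062e+08 / 5.37477e+07 = 4.6153 N/mm

4.62 N/mm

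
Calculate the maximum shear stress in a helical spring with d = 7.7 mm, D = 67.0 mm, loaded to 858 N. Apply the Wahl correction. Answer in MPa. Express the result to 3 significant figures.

Spring index C = D/d = 67.0/7.7 = 8.7013
K_W = (4C−1)/(4C−4) + 0.615/C = 33.805/30.805 + 0.0707 = 1.1681
τ₀ = 8FD/(πd³) = 8·858·67.0/(π·7.7³) = 459888/1434.2 = 320.65 MPa
τ_max = K·τ₀ = 1.1681 × 320.65 = 374.54 MPa

375 MPa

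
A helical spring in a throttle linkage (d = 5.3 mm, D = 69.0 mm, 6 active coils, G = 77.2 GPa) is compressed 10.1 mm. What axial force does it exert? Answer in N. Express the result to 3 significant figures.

39.0 N

k = Gd⁴/(8D³N_a) = (77.2×10³)(5.3⁴)/(8·69.0³·6) = 3.8631 N/mm
F = k·δ = 3.8631 × 10.1 = 39.017 N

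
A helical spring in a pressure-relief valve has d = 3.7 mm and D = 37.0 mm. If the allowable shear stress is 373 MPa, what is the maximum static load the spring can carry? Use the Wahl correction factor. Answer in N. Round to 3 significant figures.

C = D/d = 37.0/3.7 = 10.0000
K_W = (4C−1)/(4C−4) + 0.615/C = 39.000/36.000 + 0.0615 = 1.1448
τ_max = K·8FD/(πd³) → F_max = τ_allow·πd³/(8DK)
F_max = 373·π·3.7³/(8·37.0·1.1448) = 59356/338.87 = 175.16 N

175 N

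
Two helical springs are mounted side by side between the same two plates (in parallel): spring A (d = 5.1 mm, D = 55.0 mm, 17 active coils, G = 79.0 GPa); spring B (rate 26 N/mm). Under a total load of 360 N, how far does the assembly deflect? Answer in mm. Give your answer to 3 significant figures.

12.7 mm

k_A = Gd⁴/(8D³N_a) = (79.0×10³)(5.1⁴)/(8·55.0³·17) = 2.362 N/mm
Parallel: k_eq = 2.362 + 26 = 28.362 N/mm
δ = F/k_eq = 360/28.362 = 12.693 mm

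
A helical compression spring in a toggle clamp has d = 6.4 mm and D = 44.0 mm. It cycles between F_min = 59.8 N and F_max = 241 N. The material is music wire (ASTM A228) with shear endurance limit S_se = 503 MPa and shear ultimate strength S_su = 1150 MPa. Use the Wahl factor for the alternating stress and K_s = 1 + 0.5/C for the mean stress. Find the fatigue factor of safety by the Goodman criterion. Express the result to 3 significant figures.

6.51

C = D/d = 44.0/6.4 = 6.8750; K_W = (4C−1)/(4C−4)+0.615/C = 1.2171; K_s = 1+0.5/C = 1.0727
F_a = (F_max−F_min)/2 = 90.6 N; F_m = (F_max+F_min)/2 = 150.4 N
τ_a = K_W·8F_aD/(πd³) = 1.2171 × 38.724 = 47.132 MPa
τ_m = K_s·8F_mD/(πd³) = 1.0727 × 64.284 = 68.959 MPa
Goodman: 1/n_f = τ_a/S_se + τ_m/S_su = 47.132/503 + 68.959/1150 = 0.09370 + 0.05996 = 0.15367
n_f = 1/0.15367 = 6.508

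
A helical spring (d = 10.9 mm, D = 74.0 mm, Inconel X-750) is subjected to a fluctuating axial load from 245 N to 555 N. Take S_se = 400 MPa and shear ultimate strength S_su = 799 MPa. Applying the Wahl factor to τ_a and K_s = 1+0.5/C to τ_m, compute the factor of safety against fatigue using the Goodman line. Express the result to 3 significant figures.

C = D/d = 74.0/10.9 = 6.7890; K_W = (4C−1)/(4C−4)+0.615/C = 1.2201; K_s = 1+0.5/C = 1.0736
F_a = (F_max−F_min)/2 = 155 N; F_m = (F_max+F_min)/2 = 400 N
τ_a = K_W·8F_aD/(πd³) = 1.2201 × 22.554 = 27.519 MPa
τ_m = K_s·8F_mD/(πd³) = 1.0736 × 58.204 = 62.491 MPa
Goodman: 1/n_f = τ_a/S_se + τ_m/S_su = 27.519/400 + 62.491/799 = 0.06880 + 0.07821 = 0.14701
n_f = 1/0.14701 = 6.802

6.80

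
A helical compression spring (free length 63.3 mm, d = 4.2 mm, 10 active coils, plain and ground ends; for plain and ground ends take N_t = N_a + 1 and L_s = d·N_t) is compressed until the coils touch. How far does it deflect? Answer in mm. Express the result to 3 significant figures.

17.1 mm

N_t = 11; L_s = 4.2·11 = 46.2 mm
δ_solid = L₀ − L_s = 63.3 − 46.2 = 17.1 mm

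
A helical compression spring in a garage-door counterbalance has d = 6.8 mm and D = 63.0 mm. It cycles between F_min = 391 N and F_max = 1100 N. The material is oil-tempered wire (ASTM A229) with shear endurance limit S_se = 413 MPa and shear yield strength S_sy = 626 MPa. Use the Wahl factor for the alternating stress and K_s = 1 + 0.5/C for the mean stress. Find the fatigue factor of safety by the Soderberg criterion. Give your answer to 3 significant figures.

C = D/d = 63.0/6.8 = 9.2647; K_W = (4C−1)/(4C−4)+0.615/C = 1.1571; K_s = 1+0.5/C = 1.0540
F_a = (F_max−F_min)/2 = 354.5 N; F_m = (F_max+F_min)/2 = 745.5 N
τ_a = K_W·8F_aD/(πd³) = 1.1571 × 180.87 = 209.29 MPa
τ_m = K_s·8F_mD/(πd³) = 1.0540 × 380.37 = 400.89 MPa
Soderberg: 1/n_f = τ_a/S_se + τ_m/S_sy = 209.29/413 + 400.89/626 = 0.50676 + 0.64041 = 1.1472
n_f = 1/1.1472 = 0.8717

0.872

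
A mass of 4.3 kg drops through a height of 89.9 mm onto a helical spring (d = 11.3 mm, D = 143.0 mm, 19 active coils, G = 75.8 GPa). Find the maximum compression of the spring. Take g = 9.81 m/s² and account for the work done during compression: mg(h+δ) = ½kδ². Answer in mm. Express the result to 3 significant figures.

69.6 mm

k = Gd⁴/(8D³N_a) = (75.8×10³)(11.3⁴)/(8·143.0³·19) = 2.7806 N/mm
W = mg = 4.3 × 9.81 = 42.183 N
½kδ² − Wδ − Wh = 0 → δ = (W + √(W² + 2kWh))/k
δ = (42.183 + √(1779.4 + 21089.1))/2.7806 = (42.183 + 151.22)/2.7806 = 69.557 mm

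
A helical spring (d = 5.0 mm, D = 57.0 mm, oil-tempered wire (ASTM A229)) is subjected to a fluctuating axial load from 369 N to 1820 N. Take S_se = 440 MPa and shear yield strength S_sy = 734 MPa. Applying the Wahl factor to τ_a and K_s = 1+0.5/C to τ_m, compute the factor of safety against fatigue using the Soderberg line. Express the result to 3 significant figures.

C = D/d = 57.0/5.0 = 11.4000; K_W = (4C−1)/(4C−4)+0.615/C = 1.1261; K_s = 1+0.5/C = 1.0439
F_a = (F_max−F_min)/2 = 725.5 N; F_m = (F_max+F_min)/2 = 1094.5 N
τ_a = K_W·8F_aD/(πd³) = 1.1261 × 842.45 = 948.65 MPa
τ_m = K_s·8F_mD/(πd³) = 1.0439 × 1270.9 = 1326.7 MPa
Soderberg: 1/n_f = τ_a/S_se + τ_m/S_sy = 948.65/440 + 1326.7/734 = 2.15602 + 1.80745 = 3.9635
n_f = 1/3.9635 = 0.2523

0.252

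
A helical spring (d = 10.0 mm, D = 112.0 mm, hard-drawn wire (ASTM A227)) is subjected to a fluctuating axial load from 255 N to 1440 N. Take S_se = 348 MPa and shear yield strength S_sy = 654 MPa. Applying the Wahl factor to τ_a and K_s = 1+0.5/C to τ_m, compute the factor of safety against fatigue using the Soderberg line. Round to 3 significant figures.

C = D/d = 112.0/10.0 = 11.2000; K_W = (4C−1)/(4C−4)+0.615/C = 1.1284; K_s = 1+0.5/C = 1.0446
F_a = (F_max−F_min)/2 = 592.5 N; F_m = (F_max+F_min)/2 = 847.5 N
τ_a = K_W·8F_aD/(πd³) = 1.1284 × 168.98 = 190.69 MPa
τ_m = K_s·8F_mD/(πd³) = 1.0446 × 241.71 = 252.5 MPa
Soderberg: 1/n_f = τ_a/S_se + τ_m/S_sy = 190.69/348 + 252.5/654 = 0.54796 + 0.38609 = 0.93405
n_f = 1/0.93405 = 1.071

1.07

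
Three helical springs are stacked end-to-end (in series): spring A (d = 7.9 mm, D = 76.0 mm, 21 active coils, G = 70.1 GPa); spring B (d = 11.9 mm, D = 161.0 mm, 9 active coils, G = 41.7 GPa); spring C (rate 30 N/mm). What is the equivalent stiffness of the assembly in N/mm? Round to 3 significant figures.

1.51 N/mm

k_A = Gd⁴/(8D³N_a) = (70.1×10³)(7.9⁴)/(8·76.0³·21) = 3.7023 N/mm
k_B = Gd⁴/(8D³N_a) = (41.7×10³)(11.9⁴)/(8·161.0³·9) = 2.783 N/mm
Series: 1/k_eq = 1/3.7023 + 1/2.783 + 1/30 = 0.66276; k_eq = 1.5088 N/mm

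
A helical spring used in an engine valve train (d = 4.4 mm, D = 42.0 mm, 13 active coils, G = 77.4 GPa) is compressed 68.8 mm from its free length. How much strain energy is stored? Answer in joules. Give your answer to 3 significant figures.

8.91 J

k = Gd⁴/(8D³N_a) = (77.4×10³)(4.4⁴)/(8·42.0³·13) = 3.765 N/mm
U = ½kδ² = 0.5 × 3.765 × 68.8² = 8910.8 N·mm = 8.9108 J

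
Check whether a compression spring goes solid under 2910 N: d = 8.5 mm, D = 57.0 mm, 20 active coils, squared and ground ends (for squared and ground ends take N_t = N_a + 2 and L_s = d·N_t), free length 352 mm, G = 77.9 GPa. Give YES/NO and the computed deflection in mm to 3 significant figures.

YES, δ = 212 mm

k = Gd⁴/(8D³N_a) = (77.9×10³)(8.5⁴)/(8·57.0³·20) = 13.724 N/mm
N_t = 22; L_s = 8.5·22 = 187 mm; δ_solid = L₀ − L_s = 352 − 187 = 165 mm
δ = F/k = 2910/13.724 = 212.04 mm
δ ≥ δ_solid → spring goes solid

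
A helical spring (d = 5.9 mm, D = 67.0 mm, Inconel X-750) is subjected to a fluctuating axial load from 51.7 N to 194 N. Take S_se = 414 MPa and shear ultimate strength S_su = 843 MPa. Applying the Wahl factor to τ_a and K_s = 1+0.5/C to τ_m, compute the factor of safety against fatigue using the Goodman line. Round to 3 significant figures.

C = D/d = 67.0/5.9 = 11.3559; K_W = (4C−1)/(4C−4)+0.615/C = 1.1266; K_s = 1+0.5/C = 1.0440
F_a = (F_max−F_min)/2 = 71.15 N; F_m = (F_max+F_min)/2 = 122.85 N
τ_a = K_W·8F_aD/(πd³) = 1.1266 × 59.106 = 66.588 MPa
τ_m = K_s·8F_mD/(πd³) = 1.0440 × 102.05 = 106.55 MPa
Goodman: 1/n_f = τ_a/S_se + τ_m/S_su = 66.588/414 + 106.55/843 = 0.16084 + 0.12639 = 0.28723
n_f = 1/0.28723 = 3.482

3.48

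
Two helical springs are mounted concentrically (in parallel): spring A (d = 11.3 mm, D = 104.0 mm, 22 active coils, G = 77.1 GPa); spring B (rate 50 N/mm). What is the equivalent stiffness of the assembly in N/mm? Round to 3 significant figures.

k_A = Gd⁴/(8D³N_a) = (77.1×10³)(11.3⁴)/(8·104.0³·22) = 6.3497 N/mm
Parallel: k_eq = 6.3497 + 50 = 56.35 N/mm

56.3 N/mm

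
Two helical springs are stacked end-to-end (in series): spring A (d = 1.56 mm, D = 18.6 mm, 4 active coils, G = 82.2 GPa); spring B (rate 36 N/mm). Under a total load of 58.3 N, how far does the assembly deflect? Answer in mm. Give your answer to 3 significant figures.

k_A = Gd⁴/(8D³N_a) = (82.2×10³)(1.56⁴)/(8·18.6³·4) = 2.3642 N/mm
Series: 1/k_eq = 1/2.3642 + 1/36 = 0.45076; k_eq = 2.2185 N/mm
δ = F/k_eq = 58.3/2.2185 = 26.279 mm

26.3 mm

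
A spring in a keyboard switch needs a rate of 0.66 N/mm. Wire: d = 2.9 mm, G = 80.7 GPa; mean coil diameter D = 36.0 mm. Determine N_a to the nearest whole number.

N_a = Gd⁴/(8D³k) = (80.7×10³ × 2.9⁴)/(8 × 36.0³ × 0.66)
    = 5.70776e+06 / 246344 = 23.17 → 23 coils

23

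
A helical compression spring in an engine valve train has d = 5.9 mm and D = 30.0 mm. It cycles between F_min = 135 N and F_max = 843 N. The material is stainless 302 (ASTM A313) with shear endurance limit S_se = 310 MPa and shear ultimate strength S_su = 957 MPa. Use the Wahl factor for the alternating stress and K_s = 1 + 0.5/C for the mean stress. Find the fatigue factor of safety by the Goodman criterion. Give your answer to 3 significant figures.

C = D/d = 30.0/5.9 = 5.0847; K_W = (4C−1)/(4C−4)+0.615/C = 1.3046; K_s = 1+0.5/C = 1.0983
F_a = (F_max−F_min)/2 = 354 N; F_m = (F_max+F_min)/2 = 489 N
τ_a = K_W·8F_aD/(πd³) = 1.3046 × 131.68 = 171.78 MPa
τ_m = K_s·8F_mD/(πd³) = 1.0983 × 181.89 = 199.78 MPa
Goodman: 1/n_f = τ_a/S_se + τ_m/S_su = 171.78/310 + 199.78/957 = 0.55413 + 0.20875 = 0.76288
n_f = 1/0.76288 = 1.311

1.31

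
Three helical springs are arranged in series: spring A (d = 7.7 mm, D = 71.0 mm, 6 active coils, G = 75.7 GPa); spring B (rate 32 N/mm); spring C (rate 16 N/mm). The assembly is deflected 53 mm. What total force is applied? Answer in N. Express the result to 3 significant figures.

335 N

k_A = Gd⁴/(8D³N_a) = (75.7×10³)(7.7⁴)/(8·71.0³·6) = 15.49 N/mm
Series: 1/k_eq = 1/15.49 + 1/32 + 1/16 = 0.15831; k_eq = 6.3168 N/mm
F = k_eq·δ = 6.3168·53 = 334.79 N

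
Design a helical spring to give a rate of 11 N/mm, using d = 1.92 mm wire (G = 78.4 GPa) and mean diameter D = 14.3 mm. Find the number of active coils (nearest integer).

N_a = Gd⁴/(8D³k) = (78.4×10³ × 1.92⁴)/(8 × 14.3³ × 11)
    = 1.06542e+06 / 257330 = 4.14 → 4 coils

4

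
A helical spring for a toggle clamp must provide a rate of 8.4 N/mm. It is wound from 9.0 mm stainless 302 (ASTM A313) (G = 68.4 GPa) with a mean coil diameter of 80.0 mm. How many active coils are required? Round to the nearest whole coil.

13

N_a = Gd⁴/(8D³k) = (68.4×10³ × 9.0⁴)/(8 × 80.0³ × 8.4)
    = 4.48772e+08 / 3.44064e+07 = 13.04 → 13 coils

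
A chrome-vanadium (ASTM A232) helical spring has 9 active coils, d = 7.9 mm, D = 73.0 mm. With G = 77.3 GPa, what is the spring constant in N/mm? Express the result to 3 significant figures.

10.7 N/mm

k = Gd⁴/(8D³N_a) = (77.3×10³ × 7.9⁴) / (8 × 73.0³ × 9)
  = 3.01084e+08 / 2.80092e+07 = 10.749 N/mm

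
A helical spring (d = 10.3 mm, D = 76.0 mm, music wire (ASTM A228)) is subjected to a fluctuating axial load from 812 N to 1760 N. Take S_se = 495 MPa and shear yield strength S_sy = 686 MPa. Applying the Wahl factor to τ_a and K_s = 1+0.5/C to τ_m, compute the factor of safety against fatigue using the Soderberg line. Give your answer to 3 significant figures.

C = D/d = 76.0/10.3 = 7.3786; K_W = (4C−1)/(4C−4)+0.615/C = 1.2009; K_s = 1+0.5/C = 1.0678
F_a = (F_max−F_min)/2 = 474 N; F_m = (F_max+F_min)/2 = 1286 N
τ_a = K_W·8F_aD/(πd³) = 1.2009 × 83.95 = 100.82 MPa
τ_m = K_s·8F_mD/(πd³) = 1.0678 × 227.76 = 243.2 MPa
Soderberg: 1/n_f = τ_a/S_se + τ_m/S_sy = 100.82/495 + 243.2/686 = 0.20367 + 0.35451 = 0.55819
n_f = 1/0.55819 = 1.792

1.79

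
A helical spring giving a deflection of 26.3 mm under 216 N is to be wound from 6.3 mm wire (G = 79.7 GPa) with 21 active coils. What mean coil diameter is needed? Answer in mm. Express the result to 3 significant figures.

45.0 mm

Required rate k = F/δ = 216/26.3 = 8.2129 N/mm
D = (Gd⁴/(8N_a·k))^(1/3) = (79.7×10³·6.3⁴/(8·21·8.2129))^(1/3)
  = (90994.1)^(1/3) = 44.9784 mm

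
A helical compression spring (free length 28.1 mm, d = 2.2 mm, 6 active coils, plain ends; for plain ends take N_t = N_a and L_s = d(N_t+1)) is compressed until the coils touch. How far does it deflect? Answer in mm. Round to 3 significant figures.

N_t = 6; L_s = 2.2·7 = 15.4 mm
δ_solid = L₀ − L_s = 28.1 − 15.4 = 12.7 mm

12.7 mm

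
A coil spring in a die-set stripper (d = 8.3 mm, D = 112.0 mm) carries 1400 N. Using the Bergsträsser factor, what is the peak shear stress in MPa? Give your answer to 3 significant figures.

767 MPa

Spring index C = D/d = 112.0/8.3 = 13.4940
K_B = (4C+2)/(4C−3) = 55.976/50.976 = 1.0981
τ₀ = 8FD/(πd³) = 8·1400·112.0/(π·8.3³) = 1.2544e+06/1796.3 = 698.32 MPa
τ_max = K·τ₀ = 1.0981 × 698.32 = 766.81 MPa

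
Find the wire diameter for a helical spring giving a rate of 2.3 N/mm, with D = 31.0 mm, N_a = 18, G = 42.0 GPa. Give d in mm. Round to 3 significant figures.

3.91 mm

d = (8D³N_a·k / G)^(1/4) = (8·31.0³·18·2.3 / (42.0×10³))^0.25
  = (234.92)^0.25 = 3.9150 mm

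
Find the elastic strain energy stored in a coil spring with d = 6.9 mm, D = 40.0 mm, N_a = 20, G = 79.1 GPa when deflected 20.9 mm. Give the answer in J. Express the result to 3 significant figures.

k = Gd⁴/(8D³N_a) = (79.1×10³)(6.9⁴)/(8·40.0³·20) = 17.509 N/mm
U = ½kδ² = 0.5 × 17.509 × 20.9² = 3824.2 N·mm = 3.8242 J

3.82 J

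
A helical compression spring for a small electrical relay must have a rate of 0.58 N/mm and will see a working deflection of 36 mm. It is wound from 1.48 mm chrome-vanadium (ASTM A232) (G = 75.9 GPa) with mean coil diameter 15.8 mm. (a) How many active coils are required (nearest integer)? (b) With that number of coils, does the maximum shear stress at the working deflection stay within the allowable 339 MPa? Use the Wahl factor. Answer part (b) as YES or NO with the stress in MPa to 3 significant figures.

N_a = Gd⁴/(8D³k) = (75.9×10³)(1.48⁴)/(8·15.8³·0.58) = 19.9 → N_a = 20
Actual rate k = Gd⁴/(8D³·20) = 0.57703 N/mm
Working load F = kδ = 0.57703·36 = 20.773 N
C = 15.8/1.48 = 10.6757; K_W = (4C−1)/(4C−4)+0.615/C = 1.1351
τ_max = K_W·8FD/(πd³) = 1.1351·257.82 = 292.65 MPa
τ_max ≤ 339 MPa → acceptable

(a) 20 coils; (b) YES, τ_max = 293 MPa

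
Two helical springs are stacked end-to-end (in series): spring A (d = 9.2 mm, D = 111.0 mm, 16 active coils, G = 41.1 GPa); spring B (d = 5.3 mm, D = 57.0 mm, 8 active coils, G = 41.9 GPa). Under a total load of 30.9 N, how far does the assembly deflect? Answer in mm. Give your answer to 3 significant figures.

29.4 mm

k_A = Gd⁴/(8D³N_a) = (41.1×10³)(9.2⁴)/(8·111.0³·16) = 1.682 N/mm
k_B = Gd⁴/(8D³N_a) = (41.9×10³)(5.3⁴)/(8·57.0³·8) = 2.7894 N/mm
Series: 1/k_eq = 1/1.682 + 1/2.7894 = 0.95304; k_eq = 1.0493 N/mm
δ = F/k_eq = 30.9/1.0493 = 29.449 mm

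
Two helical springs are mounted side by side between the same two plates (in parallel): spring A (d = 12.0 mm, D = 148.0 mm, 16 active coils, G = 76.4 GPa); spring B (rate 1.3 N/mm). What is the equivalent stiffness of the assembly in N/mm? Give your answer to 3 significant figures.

5.12 N/mm

k_A = Gd⁴/(8D³N_a) = (76.4×10³)(12.0⁴)/(8·148.0³·16) = 3.8179 N/mm
Parallel: k_eq = 3.8179 + 1.3 = 5.1179 N/mm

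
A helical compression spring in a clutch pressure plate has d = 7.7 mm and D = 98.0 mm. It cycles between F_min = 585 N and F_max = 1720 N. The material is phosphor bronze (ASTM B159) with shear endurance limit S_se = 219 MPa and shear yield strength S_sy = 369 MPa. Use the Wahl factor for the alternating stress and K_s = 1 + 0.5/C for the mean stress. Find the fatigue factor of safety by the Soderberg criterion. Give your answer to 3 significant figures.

0.299

C = D/d = 98.0/7.7 = 12.7273; K_W = (4C−1)/(4C−4)+0.615/C = 1.1123; K_s = 1+0.5/C = 1.0393
F_a = (F_max−F_min)/2 = 567.5 N; F_m = (F_max+F_min)/2 = 1152.5 N
τ_a = K_W·8F_aD/(πd³) = 1.1123 × 310.21 = 345.04 MPa
τ_m = K_s·8F_mD/(πd³) = 1.0393 × 629.99 = 654.74 MPa
Soderberg: 1/n_f = τ_a/S_se + τ_m/S_sy = 345.04/219 + 654.74/369 = 1.57553 + 1.77437 = 3.3499
n_f = 1/3.3499 = 0.2985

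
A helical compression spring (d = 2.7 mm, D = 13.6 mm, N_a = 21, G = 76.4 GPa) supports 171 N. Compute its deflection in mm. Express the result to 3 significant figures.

k = Gd⁴/(8D³N_a) = (76.4×10³)(2.7⁴)/(8·13.6³·21) = 9.6078 N/mm
δ = F/k = 171 / 9.6078 = 17.798 mm

17.8 mm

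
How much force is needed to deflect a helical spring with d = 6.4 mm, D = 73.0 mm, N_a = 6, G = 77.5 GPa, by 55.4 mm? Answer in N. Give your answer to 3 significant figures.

386 N

k = Gd⁴/(8D³N_a) = (77.5×10³)(6.4⁴)/(8·73.0³·6) = 6.9632 N/mm
F = k·δ = 6.9632 × 55.4 = 385.76 N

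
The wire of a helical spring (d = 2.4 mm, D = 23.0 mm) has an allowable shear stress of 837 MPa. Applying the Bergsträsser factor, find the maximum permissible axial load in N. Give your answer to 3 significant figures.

173 N

C = D/d = 23.0/2.4 = 9.5833
K_B = (4C+2)/(4C−3) = 40.333/35.333 = 1.1415
τ_max = K·8FD/(πd³) → F_max = τ_allow·πd³/(8DK)
F_max = 837·π·2.4³/(8·23.0·1.1415) = 36350/210.04 = 173.07 N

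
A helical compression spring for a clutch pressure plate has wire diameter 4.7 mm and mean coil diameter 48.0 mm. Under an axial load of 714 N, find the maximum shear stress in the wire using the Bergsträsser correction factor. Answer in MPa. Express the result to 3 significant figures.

Spring index C = D/d = 48.0/4.7 = 10.2128
K_B = (4C+2)/(4C−3) = 42.851/37.851 = 1.1321
τ₀ = 8FD/(πd³) = 8·714·48.0/(π·4.7³) = 274176/326.17 = 840.59 MPa
τ_max = K·τ₀ = 1.1321 × 840.59 = 951.63 MPa

952 MPa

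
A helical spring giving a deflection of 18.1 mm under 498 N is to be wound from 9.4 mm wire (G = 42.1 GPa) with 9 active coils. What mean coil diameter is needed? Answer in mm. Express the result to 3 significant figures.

55.0 mm

Required rate k = F/δ = 498/18.1 = 27.514 N/mm
D = (Gd⁴/(8N_a·k))^(1/3) = (42.1×10³·9.4⁴/(8·9·27.514))^(1/3)
  = (165924)^(1/3) = 54.9503 mm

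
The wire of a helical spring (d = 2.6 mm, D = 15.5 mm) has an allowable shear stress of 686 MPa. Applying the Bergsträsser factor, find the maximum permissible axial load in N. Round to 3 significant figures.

246 N

C = D/d = 15.5/2.6 = 5.9615
K_B = (4C+2)/(4C−3) = 25.846/20.846 = 1.2399
τ_max = K·8FD/(πd³) → F_max = τ_allow·πd³/(8DK)
F_max = 686·π·2.6³/(8·15.5·1.2399) = 37879/153.74 = 246.38 N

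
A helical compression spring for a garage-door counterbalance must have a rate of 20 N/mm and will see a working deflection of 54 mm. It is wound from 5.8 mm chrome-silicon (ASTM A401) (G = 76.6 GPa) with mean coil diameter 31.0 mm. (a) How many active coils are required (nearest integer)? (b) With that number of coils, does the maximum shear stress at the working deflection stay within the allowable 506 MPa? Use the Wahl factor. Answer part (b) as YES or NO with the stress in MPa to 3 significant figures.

N_a = Gd⁴/(8D³k) = (76.6×10³)(5.8⁴)/(8·31.0³·20) = 18.19 → N_a = 18
Actual rate k = Gd⁴/(8D³·18) = 20.207 N/mm
Working load F = kδ = 20.207·54 = 1091.2 N
C = 31.0/5.8 = 5.3448; K_W = (4C−1)/(4C−4)+0.615/C = 1.2877
τ_max = K_W·8FD/(πd³) = 1.2877·441.47 = 568.48 MPa
τ_max > 506 MPa → exceeds allowable

(a) 18 coils; (b) NO, τ_max = 568 MPa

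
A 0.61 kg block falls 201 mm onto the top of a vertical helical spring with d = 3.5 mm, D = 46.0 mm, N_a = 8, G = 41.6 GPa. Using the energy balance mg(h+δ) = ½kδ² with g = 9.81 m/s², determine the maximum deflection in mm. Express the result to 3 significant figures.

k = Gd⁴/(8D³N_a) = (41.6×10³)(3.5⁴)/(8·46.0³·8) = 1.0021 N/mm
W = mg = 0.61 × 9.81 = 5.9841 N
½kδ² − Wδ − Wh = 0 → δ = (W + √(W² + 2kWh))/k
δ = (5.9841 + √(35.809 + 2410.67))/1.0021 = (5.9841 + 49.462)/1.0021 = 55.33 mm

55.3 mm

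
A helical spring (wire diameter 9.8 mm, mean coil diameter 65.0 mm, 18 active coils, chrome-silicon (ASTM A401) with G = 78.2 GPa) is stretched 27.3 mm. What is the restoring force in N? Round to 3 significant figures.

k = Gd⁴/(8D³N_a) = (78.2×10³)(9.8⁴)/(8·65.0³·18) = 18.239 N/mm
F = k·δ = 18.239 × 27.3 = 497.93 N

498 N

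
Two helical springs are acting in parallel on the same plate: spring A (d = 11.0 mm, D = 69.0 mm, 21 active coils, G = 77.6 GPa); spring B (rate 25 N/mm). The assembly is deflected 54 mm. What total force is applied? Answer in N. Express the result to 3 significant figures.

2460 N

k_A = Gd⁴/(8D³N_a) = (77.6×10³)(11.0⁴)/(8·69.0³·21) = 20.586 N/mm
Parallel: k_eq = 20.586 + 25 = 45.586 N/mm
F = k_eq·δ = 45.586·54 = 2461.7 N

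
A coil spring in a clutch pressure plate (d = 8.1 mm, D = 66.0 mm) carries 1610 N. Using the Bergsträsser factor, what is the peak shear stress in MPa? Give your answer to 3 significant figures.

595 MPa

Spring index C = D/d = 66.0/8.1 = 8.1481
K_B = (4C+2)/(4C−3) = 34.593/29.593 = 1.1690
τ₀ = 8FD/(πd³) = 8·1610·66.0/(π·8.1³) = 850080/1669.6 = 509.16 MPa
τ_max = K·τ₀ = 1.1690 × 509.16 = 595.19 MPa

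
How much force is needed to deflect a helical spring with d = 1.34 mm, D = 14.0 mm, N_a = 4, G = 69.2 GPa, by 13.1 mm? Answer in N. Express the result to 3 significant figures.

k = Gd⁴/(8D³N_a) = (69.2×10³)(1.34⁴)/(8·14.0³·4) = 2.5409 N/mm
F = k·δ = 2.5409 × 13.1 = 33.286 N

33.3 N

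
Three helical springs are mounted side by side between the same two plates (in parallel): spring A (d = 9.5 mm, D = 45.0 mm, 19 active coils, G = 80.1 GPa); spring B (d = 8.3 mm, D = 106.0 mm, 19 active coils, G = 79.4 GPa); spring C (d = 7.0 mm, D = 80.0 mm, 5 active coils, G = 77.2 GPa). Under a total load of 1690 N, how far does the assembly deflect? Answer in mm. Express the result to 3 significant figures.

29.0 mm

k_A = Gd⁴/(8D³N_a) = (80.1×10³)(9.5⁴)/(8·45.0³·19) = 47.103 N/mm
k_B = Gd⁴/(8D³N_a) = (79.4×10³)(8.3⁴)/(8·106.0³·19) = 2.0815 N/mm
k_C = Gd⁴/(8D³N_a) = (77.2×10³)(7.0⁴)/(8·80.0³·5) = 9.0506 N/mm
Parallel: k_eq = 47.103 + 2.0815 + 9.0506 = 58.235 N/mm
δ = F/k_eq = 1690/58.235 = 29.02 mm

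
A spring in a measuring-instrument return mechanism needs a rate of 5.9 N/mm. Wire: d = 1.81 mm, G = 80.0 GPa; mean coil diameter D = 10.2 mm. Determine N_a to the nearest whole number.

17

N_a = Gd⁴/(8D³k) = (80.0×10³ × 1.81⁴)/(8 × 10.2³ × 5.9)
    = 858626 / 50089 = 17.14 → 17 coils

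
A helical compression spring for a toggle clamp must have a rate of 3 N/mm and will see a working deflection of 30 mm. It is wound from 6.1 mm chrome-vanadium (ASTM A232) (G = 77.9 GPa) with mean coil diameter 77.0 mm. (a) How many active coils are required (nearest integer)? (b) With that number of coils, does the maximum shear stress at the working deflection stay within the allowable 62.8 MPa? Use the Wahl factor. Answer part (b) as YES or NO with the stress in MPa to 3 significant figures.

(a) 10 coils; (b) NO, τ_max = 85.2 MPa

N_a = Gd⁴/(8D³k) = (77.9×10³)(6.1⁴)/(8·77.0³·3) = 9.844 → N_a = 10
Actual rate k = Gd⁴/(8D³·10) = 2.9532 N/mm
Working load F = kδ = 2.9532·30 = 88.596 N
C = 77.0/6.1 = 12.6230; K_W = (4C−1)/(4C−4)+0.615/C = 1.1132
τ_max = K_W·8FD/(πd³) = 1.1132·76.534 = 85.202 MPa
τ_max > 62.8 MPa → exceeds allowable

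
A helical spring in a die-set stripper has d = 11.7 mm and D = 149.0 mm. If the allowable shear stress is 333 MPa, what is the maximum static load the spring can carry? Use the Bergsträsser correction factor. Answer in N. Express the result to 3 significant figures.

1270 N

C = D/d = 149.0/11.7 = 12.7350
K_B = (4C+2)/(4C−3) = 52.940/47.940 = 1.1043
τ_max = K·8FD/(πd³) → F_max = τ_allow·πd³/(8DK)
F_max = 333·π·11.7³/(8·149.0·1.1043) = 1.6755e+06/1316.3 = 1272.9 N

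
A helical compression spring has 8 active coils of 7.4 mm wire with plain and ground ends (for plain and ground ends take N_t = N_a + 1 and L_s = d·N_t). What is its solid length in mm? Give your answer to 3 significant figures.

66.6 mm

plain and ground ends: N_t = N_a + 1 = 8 + 1 = 9
L_s = d·N_t = 7.4 × 9 = 66.6 mm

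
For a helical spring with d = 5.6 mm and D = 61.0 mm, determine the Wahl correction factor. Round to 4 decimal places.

C = D/d = 61.0/5.6 = 10.8929
K_W = (4C−1)/(4C−4) + 0.615/C = 42.571/39.571 + 0.0565 = 1.1323

1.1323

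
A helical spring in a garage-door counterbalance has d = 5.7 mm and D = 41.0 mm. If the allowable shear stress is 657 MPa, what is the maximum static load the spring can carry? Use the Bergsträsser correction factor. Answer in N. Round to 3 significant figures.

976 N

C = D/d = 41.0/5.7 = 7.1930
K_B = (4C+2)/(4C−3) = 30.772/25.772 = 1.1940
τ_max = K·8FD/(πd³) → F_max = τ_allow·πd³/(8DK)
F_max = 657·π·5.7³/(8·41.0·1.1940) = 3.8224e+05/391.64 = 976.02 N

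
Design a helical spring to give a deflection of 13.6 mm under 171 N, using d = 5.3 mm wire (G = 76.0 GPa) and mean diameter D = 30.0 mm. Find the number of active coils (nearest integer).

Required rate k = F/δ = 171/13.6 = 12.574 N/mm
N_a = Gd⁴/(8D³k) = (76.0×10³ × 5.3⁴)/(8 × 30.0³ × 12.574)
    = 5.99677e+07 / 2.71588e+06 = 22.08 → 22 coils

22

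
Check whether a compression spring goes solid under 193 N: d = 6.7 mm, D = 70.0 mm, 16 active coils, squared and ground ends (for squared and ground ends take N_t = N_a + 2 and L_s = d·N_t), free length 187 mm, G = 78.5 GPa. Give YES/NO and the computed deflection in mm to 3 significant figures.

k = Gd⁴/(8D³N_a) = (78.5×10³)(6.7⁴)/(8·70.0³·16) = 3.603 N/mm
N_t = 18; L_s = 6.7·18 = 120.6 mm; δ_solid = L₀ − L_s = 187 − 120.6 = 66.4 mm
δ = F/k = 193/3.603 = 53.566 mm
δ < δ_solid → spring does not go solid

NO, δ = 53.6 mm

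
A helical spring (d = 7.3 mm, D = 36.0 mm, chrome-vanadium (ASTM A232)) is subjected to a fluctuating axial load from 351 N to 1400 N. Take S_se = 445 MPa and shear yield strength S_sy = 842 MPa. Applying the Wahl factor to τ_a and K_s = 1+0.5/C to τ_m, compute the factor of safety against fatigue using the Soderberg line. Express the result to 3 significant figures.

C = D/d = 36.0/7.3 = 4.9315; K_W = (4C−1)/(4C−4)+0.615/C = 1.3155; K_s = 1+0.5/C = 1.1014
F_a = (F_max−F_min)/2 = 524.5 N; F_m = (F_max+F_min)/2 = 875.5 N
τ_a = K_W·8F_aD/(πd³) = 1.3155 × 123.6 = 162.59 MPa
τ_m = K_s·8F_mD/(πd³) = 1.1014 × 206.31 = 227.23 MPa
Soderberg: 1/n_f = τ_a/S_se + τ_m/S_sy = 162.59/445 + 227.23/842 = 0.36538 + 0.26987 = 0.63525
n_f = 1/0.63525 = 1.574

1.57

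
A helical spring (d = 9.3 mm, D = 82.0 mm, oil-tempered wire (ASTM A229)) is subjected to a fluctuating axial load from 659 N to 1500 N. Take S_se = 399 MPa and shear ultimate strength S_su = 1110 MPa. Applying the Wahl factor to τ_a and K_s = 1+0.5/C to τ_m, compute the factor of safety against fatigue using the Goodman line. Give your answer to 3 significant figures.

1.71

C = D/d = 82.0/9.3 = 8.8172; K_W = (4C−1)/(4C−4)+0.615/C = 1.1657; K_s = 1+0.5/C = 1.0567
F_a = (F_max−F_min)/2 = 420.5 N; F_m = (F_max+F_min)/2 = 1079.5 N
τ_a = K_W·8F_aD/(πd³) = 1.1657 × 109.16 = 127.25 MPa
τ_m = K_s·8F_mD/(πd³) = 1.0567 × 280.24 = 296.13 MPa
Goodman: 1/n_f = τ_a/S_se + τ_m/S_su = 127.25/399 + 296.13/1110 = 0.31892 + 0.26678 = 0.5857
n_f = 1/0.5857 = 1.707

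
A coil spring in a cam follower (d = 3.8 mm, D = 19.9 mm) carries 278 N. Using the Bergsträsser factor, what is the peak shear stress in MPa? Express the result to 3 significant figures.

328 MPa

Spring index C = D/d = 19.9/3.8 = 5.2368
K_B = (4C+2)/(4C−3) = 22.947/17.947 = 1.2786
τ₀ = 8FD/(πd³) = 8·278·19.9/(π·3.8³) = 44257.6/172.39 = 256.74 MPa
τ_max = K·τ₀ = 1.2786 × 256.74 = 328.26 MPa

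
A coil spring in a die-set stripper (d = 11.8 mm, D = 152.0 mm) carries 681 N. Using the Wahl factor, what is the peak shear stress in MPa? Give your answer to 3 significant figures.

Spring index C = D/d = 152.0/11.8 = 12.8814
K_W = (4C−1)/(4C−4) + 0.615/C = 50.525/47.525 + 0.0477 = 1.1109
τ₀ = 8FD/(πd³) = 8·681·152.0/(π·11.8³) = 828096/5161.7 = 160.43 MPa
τ_max = K·τ₀ = 1.1109 × 160.43 = 178.22 MPa

178 MPa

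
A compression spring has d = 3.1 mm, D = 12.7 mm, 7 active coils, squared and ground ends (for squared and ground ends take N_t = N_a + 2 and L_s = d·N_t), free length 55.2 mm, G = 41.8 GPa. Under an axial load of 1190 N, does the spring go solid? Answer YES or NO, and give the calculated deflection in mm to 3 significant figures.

YES, δ = 35.4 mm

k = Gd⁴/(8D³N_a) = (41.8×10³)(3.1⁴)/(8·12.7³·7) = 33.653 N/mm
N_t = 9; L_s = 3.1·9 = 27.9 mm; δ_solid = L₀ − L_s = 55.2 − 27.9 = 27.3 mm
δ = F/k = 1190/33.653 = 35.361 mm
δ ≥ δ_solid → spring goes solid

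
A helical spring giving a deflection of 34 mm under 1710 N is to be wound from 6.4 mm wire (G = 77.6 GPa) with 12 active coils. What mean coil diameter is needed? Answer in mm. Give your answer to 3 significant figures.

30.0 mm

Required rate k = F/δ = 1710/34 = 50.294 N/mm
D = (Gd⁴/(8N_a·k))^(1/3) = (77.6×10³·6.4⁴/(8·12·50.294))^(1/3)
  = (26964.6)^(1/3) = 29.9869 mm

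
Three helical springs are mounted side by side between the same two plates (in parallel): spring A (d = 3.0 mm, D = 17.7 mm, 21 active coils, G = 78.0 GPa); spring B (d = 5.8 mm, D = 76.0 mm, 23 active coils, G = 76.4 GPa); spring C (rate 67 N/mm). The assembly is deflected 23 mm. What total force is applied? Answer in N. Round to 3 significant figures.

1720 N

k_A = Gd⁴/(8D³N_a) = (78.0×10³)(3.0⁴)/(8·17.7³·21) = 6.7819 N/mm
k_B = Gd⁴/(8D³N_a) = (76.4×10³)(5.8⁴)/(8·76.0³·23) = 1.0704 N/mm
Parallel: k_eq = 6.7819 + 1.0704 + 67 = 74.852 N/mm
F = k_eq·δ = 74.852·23 = 1721.6 N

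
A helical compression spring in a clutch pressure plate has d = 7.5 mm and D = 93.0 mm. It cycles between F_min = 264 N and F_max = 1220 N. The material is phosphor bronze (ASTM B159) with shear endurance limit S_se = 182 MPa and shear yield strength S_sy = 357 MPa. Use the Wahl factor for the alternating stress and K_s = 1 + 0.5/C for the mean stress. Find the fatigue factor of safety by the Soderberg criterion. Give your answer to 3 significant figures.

C = D/d = 93.0/7.5 = 12.4000; K_W = (4C−1)/(4C−4)+0.615/C = 1.1154; K_s = 1+0.5/C = 1.0403
F_a = (F_max−F_min)/2 = 478 N; F_m = (F_max+F_min)/2 = 742 N
τ_a = K_W·8F_aD/(πd³) = 1.1154 × 268.33 = 299.29 MPa
τ_m = K_s·8F_mD/(πd³) = 1.0403 × 416.53 = 433.32 MPa
Soderberg: 1/n_f = τ_a/S_se + τ_m/S_sy = 299.29/182 + 433.32/357 = 1.64445 + 1.21379 = 2.8582
n_f = 1/2.8582 = 0.3499

0.350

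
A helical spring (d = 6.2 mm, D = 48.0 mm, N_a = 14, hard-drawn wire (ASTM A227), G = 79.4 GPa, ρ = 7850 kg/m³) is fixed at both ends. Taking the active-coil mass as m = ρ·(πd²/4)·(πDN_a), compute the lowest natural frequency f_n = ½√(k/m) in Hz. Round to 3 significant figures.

k = Gd⁴/(8D³N_a) = (79.4×10³)(6.2⁴)/(8·48.0³·14) = 9.4721 N/mm = 9472.1 N/m
Wire length L = πDN_a = π·48.0·14 = 2111.2 mm
m = ρ·(πd²/4)·L = 7850 × 30.191×10⁻⁶ m² × 2.1112 m = 0.50034 kg
f_n = ½√(k/m) = 0.5·√(9472.1/0.50034) = 0.5·√(18931) = 68.796 Hz

68.8 Hz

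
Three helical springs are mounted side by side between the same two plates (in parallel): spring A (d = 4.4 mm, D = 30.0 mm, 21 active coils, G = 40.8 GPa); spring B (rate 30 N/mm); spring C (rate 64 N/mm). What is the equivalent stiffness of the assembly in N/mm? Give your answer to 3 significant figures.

k_A = Gd⁴/(8D³N_a) = (40.8×10³)(4.4⁴)/(8·30.0³·21) = 3.3713 N/mm
Parallel: k_eq = 3.3713 + 30 + 64 = 97.371 N/mm

97.4 N/mm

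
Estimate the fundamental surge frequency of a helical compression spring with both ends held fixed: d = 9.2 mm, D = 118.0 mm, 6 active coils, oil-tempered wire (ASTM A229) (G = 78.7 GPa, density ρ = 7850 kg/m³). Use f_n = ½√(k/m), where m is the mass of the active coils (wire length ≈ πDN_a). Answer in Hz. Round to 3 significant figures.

k = Gd⁴/(8D³N_a) = (78.7×10³)(9.2⁴)/(8·118.0³·6) = 7.1489 N/mm = 7148.9 N/m
Wire length L = πDN_a = π·118.0·6 = 2224.2 mm
m = ρ·(πd²/4)·L = 7850 × 66.476×10⁻⁶ m² × 2.2242 m = 1.1607 kg
f_n = ½√(k/m) = 0.5·√(7148.9/1.1607) = 0.5·√(6159.1) = 39.24 Hz

39.2 Hz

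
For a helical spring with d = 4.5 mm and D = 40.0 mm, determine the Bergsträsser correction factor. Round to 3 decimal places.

C = D/d = 40.0/4.5 = 8.8889
K_B = (4C+2)/(4C−3) = 37.556/32.556 = 1.1536

1.154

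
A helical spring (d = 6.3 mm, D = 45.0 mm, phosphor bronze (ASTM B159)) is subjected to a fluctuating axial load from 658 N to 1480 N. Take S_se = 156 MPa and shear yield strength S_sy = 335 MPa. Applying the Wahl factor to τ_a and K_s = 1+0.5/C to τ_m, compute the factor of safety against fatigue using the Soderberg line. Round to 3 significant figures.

C = D/d = 45.0/6.3 = 7.1429; K_W = (4C−1)/(4C−4)+0.615/C = 1.2082; K_s = 1+0.5/C = 1.0700
F_a = (F_max−F_min)/2 = 411 N; F_m = (F_max+F_min)/2 = 1069 N
τ_a = K_W·8F_aD/(πd³) = 1.2082 × 188.35 = 227.57 MPa
τ_m = K_s·8F_mD/(πd³) = 1.0700 × 489.9 = 524.19 MPa
Soderberg: 1/n_f = τ_a/S_se + τ_m/S_sy = 227.57/156 + 524.19/335 = 1.45876 + 1.56476 = 3.0235
n_f = 1/3.0235 = 0.3307

0.331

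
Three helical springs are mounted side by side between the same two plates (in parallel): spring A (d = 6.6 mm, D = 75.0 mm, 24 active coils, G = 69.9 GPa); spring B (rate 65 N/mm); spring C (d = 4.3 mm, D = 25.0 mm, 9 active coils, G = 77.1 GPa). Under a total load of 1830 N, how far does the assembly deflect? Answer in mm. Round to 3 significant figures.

k_A = Gd⁴/(8D³N_a) = (69.9×10³)(6.6⁴)/(8·75.0³·24) = 1.6374 N/mm
k_C = Gd⁴/(8D³N_a) = (77.1×10³)(4.3⁴)/(8·25.0³·9) = 23.43 N/mm
Parallel: k_eq = 1.6374 + 65 + 23.43 = 90.068 N/mm
δ = F/k_eq = 1830/90.068 = 20.318 mm

20.3 mm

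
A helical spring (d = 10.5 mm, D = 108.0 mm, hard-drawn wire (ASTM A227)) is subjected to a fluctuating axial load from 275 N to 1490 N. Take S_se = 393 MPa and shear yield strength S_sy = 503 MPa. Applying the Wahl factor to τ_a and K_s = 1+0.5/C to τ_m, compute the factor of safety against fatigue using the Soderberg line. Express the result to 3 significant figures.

C = D/d = 108.0/10.5 = 10.2857; K_W = (4C−1)/(4C−4)+0.615/C = 1.1406; K_s = 1+0.5/C = 1.0486
F_a = (F_max−F_min)/2 = 607.5 N; F_m = (F_max+F_min)/2 = 882.5 N
τ_a = K_W·8F_aD/(πd³) = 1.1406 × 144.33 = 164.61 MPa
τ_m = K_s·8F_mD/(πd³) = 1.0486 × 209.66 = 219.85 MPa
Soderberg: 1/n_f = τ_a/S_se + τ_m/S_sy = 164.61/393 + 219.85/503 = 0.41886 + 0.43708 = 0.85594
n_f = 1/0.85594 = 1.168

1.17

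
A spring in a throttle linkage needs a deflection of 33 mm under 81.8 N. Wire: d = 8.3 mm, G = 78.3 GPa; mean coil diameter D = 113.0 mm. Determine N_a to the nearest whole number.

Required rate k = F/δ = 81.8/33 = 2.4788 N/mm
N_a = Gd⁴/(8D³k) = (78.3×10³ × 8.3⁴)/(8 × 113.0³ × 2.4788)
    = 3.71599e+08 / 2.86131e+07 = 12.99 → 13 coils

13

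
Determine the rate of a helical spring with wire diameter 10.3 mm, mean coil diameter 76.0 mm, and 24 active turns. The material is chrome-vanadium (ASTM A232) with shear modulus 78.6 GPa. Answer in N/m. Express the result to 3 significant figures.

10500 N/m

k = Gd⁴/(8D³N_a) = (78.6×10³ × 10.3⁴) / (8 × 76.0³ × 24)
  = 8.8465e+08 / 8.42834e+07 = 10.496 N/mm = 10496 N/m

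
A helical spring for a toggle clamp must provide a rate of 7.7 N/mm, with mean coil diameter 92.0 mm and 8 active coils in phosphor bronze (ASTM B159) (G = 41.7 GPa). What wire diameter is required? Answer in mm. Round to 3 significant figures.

9.79 mm

d = (8D³N_a·k / G)^(1/4) = (8·92.0³·8·7.7 / (41.7×10³))^0.25
  = (9202.3)^0.25 = 9.7943 mm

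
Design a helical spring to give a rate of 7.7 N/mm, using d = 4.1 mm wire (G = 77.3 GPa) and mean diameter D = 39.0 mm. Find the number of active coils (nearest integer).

6

N_a = Gd⁴/(8D³k) = (77.3×10³ × 4.1⁴)/(8 × 39.0³ × 7.7)
    = 2.18431e+07 / 3.65405e+06 = 5.978 → 6 coils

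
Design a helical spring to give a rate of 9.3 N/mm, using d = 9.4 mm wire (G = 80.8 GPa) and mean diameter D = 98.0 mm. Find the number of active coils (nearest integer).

9

N_a = Gd⁴/(8D³k) = (80.8×10³ × 9.4⁴)/(8 × 98.0³ × 9.3)
    = 6.30845e+08 / 7.00247e+07 = 9.009 → 9 coils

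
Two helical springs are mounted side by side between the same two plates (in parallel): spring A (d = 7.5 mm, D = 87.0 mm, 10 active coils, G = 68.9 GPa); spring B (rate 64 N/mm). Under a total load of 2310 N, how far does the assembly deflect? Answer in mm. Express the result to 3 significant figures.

k_A = Gd⁴/(8D³N_a) = (68.9×10³)(7.5⁴)/(8·87.0³·10) = 4.1382 N/mm
Parallel: k_eq = 4.1382 + 64 = 68.138 N/mm
δ = F/k_eq = 2310/68.138 = 33.902 mm

33.9 mm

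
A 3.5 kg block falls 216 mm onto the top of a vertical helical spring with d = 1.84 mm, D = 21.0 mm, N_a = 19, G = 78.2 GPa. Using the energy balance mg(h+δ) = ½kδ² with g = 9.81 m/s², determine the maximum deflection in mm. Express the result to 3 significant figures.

216 mm

k = Gd⁴/(8D³N_a) = (78.2×10³)(1.84⁴)/(8·21.0³·19) = 0.63676 N/mm
W = mg = 3.5 × 9.81 = 34.335 N
½kδ² − Wδ − Wh = 0 → δ = (W + √(W² + 2kWh))/k
δ = (34.335 + √(1178.9 + 9444.9))/0.63676 = (34.335 + 103.07)/0.63676 = 215.79 mm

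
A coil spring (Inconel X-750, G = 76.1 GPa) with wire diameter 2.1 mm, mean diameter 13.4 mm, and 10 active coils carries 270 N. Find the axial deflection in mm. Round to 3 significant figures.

k = Gd⁴/(8D³N_a) = (76.1×10³)(2.1⁴)/(8·13.4³·10) = 7.6888 N/mm
δ = F/k = 270 / 7.6888 = 35.116 mm

35.1 mm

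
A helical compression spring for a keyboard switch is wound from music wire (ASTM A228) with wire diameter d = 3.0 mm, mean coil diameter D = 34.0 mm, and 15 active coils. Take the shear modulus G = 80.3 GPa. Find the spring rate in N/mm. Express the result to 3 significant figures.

1.38 N/mm

k = Gd⁴/(8D³N_a) = (80.3×10³ × 3.0⁴) / (8 × 34.0³ × 15)
  = 6.5043e+06 / 4.71648e+06 = 1.3791 N/mm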